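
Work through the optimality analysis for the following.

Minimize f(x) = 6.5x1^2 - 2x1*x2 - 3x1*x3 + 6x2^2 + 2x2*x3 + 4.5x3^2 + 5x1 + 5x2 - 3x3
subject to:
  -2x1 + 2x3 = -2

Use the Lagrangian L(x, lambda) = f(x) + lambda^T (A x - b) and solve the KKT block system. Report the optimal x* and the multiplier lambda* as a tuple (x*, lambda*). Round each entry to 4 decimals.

Form the Lagrangian:
  L(x, lambda) = (1/2) x^T Q x + c^T x + lambda^T (A x - b)
Stationarity (grad_x L = 0): Q x + c + A^T lambda = 0.
Primal feasibility: A x = b.

This gives the KKT block system:
  [ Q   A^T ] [ x     ]   [-c ]
  [ A    0  ] [ lambda ] = [ b ]

Solving the linear system:
  x*      = (0.25, -0.25, -0.75)
  lambda* = (5.5)
  f(x*)   = 6.625

x* = (0.25, -0.25, -0.75), lambda* = (5.5)


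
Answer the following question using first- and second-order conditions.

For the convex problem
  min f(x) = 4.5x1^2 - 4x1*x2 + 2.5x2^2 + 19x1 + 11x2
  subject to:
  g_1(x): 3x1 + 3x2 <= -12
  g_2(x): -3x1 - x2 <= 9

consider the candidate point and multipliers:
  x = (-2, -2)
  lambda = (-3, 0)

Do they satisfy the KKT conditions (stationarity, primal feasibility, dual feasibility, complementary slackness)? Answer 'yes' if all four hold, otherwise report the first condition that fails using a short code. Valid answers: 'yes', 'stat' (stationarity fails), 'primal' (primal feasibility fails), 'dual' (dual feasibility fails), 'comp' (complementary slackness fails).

Gradient of f: grad f(x) = Q x + c = (9, 9)
Constraint values g_i(x) = a_i^T x - b_i:
  g_1((-2, -2)) = 0
  g_2((-2, -2)) = -1
Stationarity residual: grad f(x) + sum_i lambda_i a_i = (0, 0)
  -> stationarity OK
Primal feasibility (all g_i <= 0): OK
Dual feasibility (all lambda_i >= 0): FAILS
Complementary slackness (lambda_i * g_i(x) = 0 for all i): OK

Verdict: the first failing condition is dual_feasibility -> dual.

dual


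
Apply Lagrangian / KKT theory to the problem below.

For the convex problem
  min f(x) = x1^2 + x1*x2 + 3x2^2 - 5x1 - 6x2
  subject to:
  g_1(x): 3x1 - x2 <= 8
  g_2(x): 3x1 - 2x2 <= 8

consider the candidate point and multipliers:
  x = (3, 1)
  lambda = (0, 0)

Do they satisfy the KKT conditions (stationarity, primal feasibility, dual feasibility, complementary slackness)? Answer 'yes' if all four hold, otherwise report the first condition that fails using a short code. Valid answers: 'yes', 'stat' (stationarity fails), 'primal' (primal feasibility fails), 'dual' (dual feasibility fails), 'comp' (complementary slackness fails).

Gradient of f: grad f(x) = Q x + c = (2, 3)
Constraint values g_i(x) = a_i^T x - b_i:
  g_1((3, 1)) = 0
  g_2((3, 1)) = -1
Stationarity residual: grad f(x) + sum_i lambda_i a_i = (2, 3)
  -> stationarity FAILS
Primal feasibility (all g_i <= 0): OK
Dual feasibility (all lambda_i >= 0): OK
Complementary slackness (lambda_i * g_i(x) = 0 for all i): OK

Verdict: the first failing condition is stationarity -> stat.

stat


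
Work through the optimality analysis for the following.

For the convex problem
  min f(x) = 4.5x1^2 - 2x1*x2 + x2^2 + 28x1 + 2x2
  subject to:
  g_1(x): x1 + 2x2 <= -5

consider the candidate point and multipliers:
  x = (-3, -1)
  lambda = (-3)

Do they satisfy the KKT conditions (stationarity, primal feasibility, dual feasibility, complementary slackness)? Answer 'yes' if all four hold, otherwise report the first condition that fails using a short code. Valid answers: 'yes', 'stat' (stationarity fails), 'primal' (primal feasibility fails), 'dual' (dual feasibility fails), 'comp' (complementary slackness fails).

Gradient of f: grad f(x) = Q x + c = (3, 6)
Constraint values g_i(x) = a_i^T x - b_i:
  g_1((-3, -1)) = 0
Stationarity residual: grad f(x) + sum_i lambda_i a_i = (0, 0)
  -> stationarity OK
Primal feasibility (all g_i <= 0): OK
Dual feasibility (all lambda_i >= 0): FAILS
Complementary slackness (lambda_i * g_i(x) = 0 for all i): OK

Verdict: the first failing condition is dual_feasibility -> dual.

dual


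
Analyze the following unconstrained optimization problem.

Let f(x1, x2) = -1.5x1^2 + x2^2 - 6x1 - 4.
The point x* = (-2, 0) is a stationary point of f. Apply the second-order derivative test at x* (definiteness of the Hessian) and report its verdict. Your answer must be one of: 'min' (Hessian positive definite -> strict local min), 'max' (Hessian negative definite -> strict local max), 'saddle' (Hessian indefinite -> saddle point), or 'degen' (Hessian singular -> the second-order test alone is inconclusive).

Compute the Hessian H = grad^2 f:
  H = [[-3, 0], [0, 2]]
Verify stationarity: grad f(x*) = H x* + g = (0, 0).
Eigenvalues of H: -3, 2.
Eigenvalues have mixed signs, so H is indefinite -> x* is a saddle point.

saddle


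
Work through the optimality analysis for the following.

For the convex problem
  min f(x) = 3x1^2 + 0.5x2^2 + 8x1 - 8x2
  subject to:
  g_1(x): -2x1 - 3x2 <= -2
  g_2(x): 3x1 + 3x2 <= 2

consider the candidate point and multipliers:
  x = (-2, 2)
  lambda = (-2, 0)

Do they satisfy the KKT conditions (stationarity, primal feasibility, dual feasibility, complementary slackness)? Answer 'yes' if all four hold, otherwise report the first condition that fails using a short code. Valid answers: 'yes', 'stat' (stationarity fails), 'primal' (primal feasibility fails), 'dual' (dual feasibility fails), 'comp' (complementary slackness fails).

Gradient of f: grad f(x) = Q x + c = (-4, -6)
Constraint values g_i(x) = a_i^T x - b_i:
  g_1((-2, 2)) = 0
  g_2((-2, 2)) = -2
Stationarity residual: grad f(x) + sum_i lambda_i a_i = (0, 0)
  -> stationarity OK
Primal feasibility (all g_i <= 0): OK
Dual feasibility (all lambda_i >= 0): FAILS
Complementary slackness (lambda_i * g_i(x) = 0 for all i): OK

Verdict: the first failing condition is dual_feasibility -> dual.

dual


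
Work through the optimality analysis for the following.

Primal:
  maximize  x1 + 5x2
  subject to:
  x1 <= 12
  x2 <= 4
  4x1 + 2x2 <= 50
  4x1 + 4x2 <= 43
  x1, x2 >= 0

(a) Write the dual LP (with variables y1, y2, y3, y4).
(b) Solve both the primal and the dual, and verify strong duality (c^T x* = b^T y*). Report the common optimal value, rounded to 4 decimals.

The standard primal-dual pair for 'max c^T x s.t. A x <= b, x >= 0' is:
  Dual:  min b^T y  s.t.  A^T y >= c,  y >= 0.

So the dual LP is:
  minimize  12y1 + 4y2 + 50y3 + 43y4
  subject to:
    y1 + 4y3 + 4y4 >= 1
    y2 + 2y3 + 4y4 >= 5
    y1, y2, y3, y4 >= 0

Solving the primal: x* = (6.75, 4).
  primal value c^T x* = 26.75.
Solving the dual: y* = (0, 4, 0, 0.25).
  dual value b^T y* = 26.75.
Strong duality: c^T x* = b^T y*. Confirmed.

26.75


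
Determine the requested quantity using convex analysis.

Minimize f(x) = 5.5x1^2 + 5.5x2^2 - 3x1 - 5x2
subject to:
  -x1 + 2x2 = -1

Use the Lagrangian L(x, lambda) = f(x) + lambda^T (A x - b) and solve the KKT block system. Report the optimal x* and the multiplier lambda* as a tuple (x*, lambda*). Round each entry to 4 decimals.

Form the Lagrangian:
  L(x, lambda) = (1/2) x^T Q x + c^T x + lambda^T (A x - b)
Stationarity (grad_x L = 0): Q x + c + A^T lambda = 0.
Primal feasibility: A x = b.

This gives the KKT block system:
  [ Q   A^T ] [ x     ]   [-c ]
  [ A    0  ] [ lambda ] = [ b ]

Solving the linear system:
  x*      = (0.6, -0.2)
  lambda* = (3.6)
  f(x*)   = 1.4

x* = (0.6, -0.2), lambda* = (3.6)


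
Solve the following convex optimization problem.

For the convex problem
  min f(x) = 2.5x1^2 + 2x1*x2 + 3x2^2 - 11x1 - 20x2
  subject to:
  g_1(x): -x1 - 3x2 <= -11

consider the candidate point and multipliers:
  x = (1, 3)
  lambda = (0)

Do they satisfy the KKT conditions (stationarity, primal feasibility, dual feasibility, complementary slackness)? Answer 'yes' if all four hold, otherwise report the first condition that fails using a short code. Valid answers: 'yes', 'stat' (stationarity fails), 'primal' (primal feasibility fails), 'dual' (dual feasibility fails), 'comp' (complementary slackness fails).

Gradient of f: grad f(x) = Q x + c = (0, 0)
Constraint values g_i(x) = a_i^T x - b_i:
  g_1((1, 3)) = 1
Stationarity residual: grad f(x) + sum_i lambda_i a_i = (0, 0)
  -> stationarity OK
Primal feasibility (all g_i <= 0): FAILS
Dual feasibility (all lambda_i >= 0): OK
Complementary slackness (lambda_i * g_i(x) = 0 for all i): OK

Verdict: the first failing condition is primal_feasibility -> primal.

primal


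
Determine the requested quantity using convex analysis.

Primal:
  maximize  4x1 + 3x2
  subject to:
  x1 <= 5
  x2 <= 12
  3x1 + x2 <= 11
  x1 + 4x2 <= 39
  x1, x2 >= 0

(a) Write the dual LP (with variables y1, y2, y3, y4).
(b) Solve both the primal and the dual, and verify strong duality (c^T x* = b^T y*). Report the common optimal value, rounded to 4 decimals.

The standard primal-dual pair for 'max c^T x s.t. A x <= b, x >= 0' is:
  Dual:  min b^T y  s.t.  A^T y >= c,  y >= 0.

So the dual LP is:
  minimize  5y1 + 12y2 + 11y3 + 39y4
  subject to:
    y1 + 3y3 + y4 >= 4
    y2 + y3 + 4y4 >= 3
    y1, y2, y3, y4 >= 0

Solving the primal: x* = (0.4545, 9.6364).
  primal value c^T x* = 30.7273.
Solving the dual: y* = (0, 0, 1.1818, 0.4545).
  dual value b^T y* = 30.7273.
Strong duality: c^T x* = b^T y*. Confirmed.

30.7273


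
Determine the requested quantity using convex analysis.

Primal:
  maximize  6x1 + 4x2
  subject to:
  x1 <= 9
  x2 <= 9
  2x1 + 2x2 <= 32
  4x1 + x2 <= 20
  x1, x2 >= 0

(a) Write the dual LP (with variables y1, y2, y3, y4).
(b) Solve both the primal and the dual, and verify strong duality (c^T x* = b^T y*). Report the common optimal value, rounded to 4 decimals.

The standard primal-dual pair for 'max c^T x s.t. A x <= b, x >= 0' is:
  Dual:  min b^T y  s.t.  A^T y >= c,  y >= 0.

So the dual LP is:
  minimize  9y1 + 9y2 + 32y3 + 20y4
  subject to:
    y1 + 2y3 + 4y4 >= 6
    y2 + 2y3 + y4 >= 4
    y1, y2, y3, y4 >= 0

Solving the primal: x* = (2.75, 9).
  primal value c^T x* = 52.5.
Solving the dual: y* = (0, 2.5, 0, 1.5).
  dual value b^T y* = 52.5.
Strong duality: c^T x* = b^T y*. Confirmed.

52.5


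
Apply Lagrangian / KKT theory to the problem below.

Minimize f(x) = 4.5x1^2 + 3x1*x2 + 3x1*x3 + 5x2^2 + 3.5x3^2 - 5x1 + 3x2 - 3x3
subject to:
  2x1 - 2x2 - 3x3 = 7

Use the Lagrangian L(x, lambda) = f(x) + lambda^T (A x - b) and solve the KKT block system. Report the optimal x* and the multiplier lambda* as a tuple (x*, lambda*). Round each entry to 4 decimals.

Form the Lagrangian:
  L(x, lambda) = (1/2) x^T Q x + c^T x + lambda^T (A x - b)
Stationarity (grad_x L = 0): Q x + c + A^T lambda = 0.
Primal feasibility: A x = b.

This gives the KKT block system:
  [ Q   A^T ] [ x     ]   [-c ]
  [ A    0  ] [ lambda ] = [ b ]

Solving the linear system:
  x*      = (1.4159, -0.9839, -0.7335)
  lambda* = (-1.2955)
  f(x*)   = 0.619

x* = (1.4159, -0.9839, -0.7335), lambda* = (-1.2955)


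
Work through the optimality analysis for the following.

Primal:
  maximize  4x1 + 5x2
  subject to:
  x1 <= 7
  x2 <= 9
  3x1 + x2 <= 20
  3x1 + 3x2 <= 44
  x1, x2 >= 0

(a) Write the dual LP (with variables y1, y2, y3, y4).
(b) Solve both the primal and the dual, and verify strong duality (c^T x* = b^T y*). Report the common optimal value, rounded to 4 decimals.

The standard primal-dual pair for 'max c^T x s.t. A x <= b, x >= 0' is:
  Dual:  min b^T y  s.t.  A^T y >= c,  y >= 0.

So the dual LP is:
  minimize  7y1 + 9y2 + 20y3 + 44y4
  subject to:
    y1 + 3y3 + 3y4 >= 4
    y2 + y3 + 3y4 >= 5
    y1, y2, y3, y4 >= 0

Solving the primal: x* = (3.6667, 9).
  primal value c^T x* = 59.6667.
Solving the dual: y* = (0, 3.6667, 1.3333, 0).
  dual value b^T y* = 59.6667.
Strong duality: c^T x* = b^T y*. Confirmed.

59.6667


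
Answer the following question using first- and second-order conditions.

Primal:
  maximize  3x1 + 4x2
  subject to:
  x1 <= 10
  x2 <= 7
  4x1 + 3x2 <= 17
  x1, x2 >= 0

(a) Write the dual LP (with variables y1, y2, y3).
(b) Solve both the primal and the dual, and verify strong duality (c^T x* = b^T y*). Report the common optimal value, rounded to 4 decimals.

The standard primal-dual pair for 'max c^T x s.t. A x <= b, x >= 0' is:
  Dual:  min b^T y  s.t.  A^T y >= c,  y >= 0.

So the dual LP is:
  minimize  10y1 + 7y2 + 17y3
  subject to:
    y1 + 4y3 >= 3
    y2 + 3y3 >= 4
    y1, y2, y3 >= 0

Solving the primal: x* = (0, 5.6667).
  primal value c^T x* = 22.6667.
Solving the dual: y* = (0, 0, 1.3333).
  dual value b^T y* = 22.6667.
Strong duality: c^T x* = b^T y*. Confirmed.

22.6667


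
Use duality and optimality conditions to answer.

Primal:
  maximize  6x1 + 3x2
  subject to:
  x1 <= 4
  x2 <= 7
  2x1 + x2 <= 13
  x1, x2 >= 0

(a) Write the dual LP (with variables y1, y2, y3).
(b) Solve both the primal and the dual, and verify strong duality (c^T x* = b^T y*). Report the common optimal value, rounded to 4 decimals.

The standard primal-dual pair for 'max c^T x s.t. A x <= b, x >= 0' is:
  Dual:  min b^T y  s.t.  A^T y >= c,  y >= 0.

So the dual LP is:
  minimize  4y1 + 7y2 + 13y3
  subject to:
    y1 + 2y3 >= 6
    y2 + y3 >= 3
    y1, y2, y3 >= 0

Solving the primal: x* = (3, 7).
  primal value c^T x* = 39.
Solving the dual: y* = (0, 0, 3).
  dual value b^T y* = 39.
Strong duality: c^T x* = b^T y*. Confirmed.

39


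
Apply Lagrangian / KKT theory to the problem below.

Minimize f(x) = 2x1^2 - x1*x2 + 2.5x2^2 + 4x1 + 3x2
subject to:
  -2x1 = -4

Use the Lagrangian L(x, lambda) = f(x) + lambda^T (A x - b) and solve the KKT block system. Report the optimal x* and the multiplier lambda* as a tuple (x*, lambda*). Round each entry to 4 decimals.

Form the Lagrangian:
  L(x, lambda) = (1/2) x^T Q x + c^T x + lambda^T (A x - b)
Stationarity (grad_x L = 0): Q x + c + A^T lambda = 0.
Primal feasibility: A x = b.

This gives the KKT block system:
  [ Q   A^T ] [ x     ]   [-c ]
  [ A    0  ] [ lambda ] = [ b ]

Solving the linear system:
  x*      = (2, -0.2)
  lambda* = (6.1)
  f(x*)   = 15.9

x* = (2, -0.2), lambda* = (6.1)


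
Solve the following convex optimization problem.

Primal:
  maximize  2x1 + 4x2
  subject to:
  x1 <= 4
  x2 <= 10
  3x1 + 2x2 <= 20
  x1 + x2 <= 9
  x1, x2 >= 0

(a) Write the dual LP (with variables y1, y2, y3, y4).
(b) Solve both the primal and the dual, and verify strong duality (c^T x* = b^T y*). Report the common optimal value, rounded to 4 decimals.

The standard primal-dual pair for 'max c^T x s.t. A x <= b, x >= 0' is:
  Dual:  min b^T y  s.t.  A^T y >= c,  y >= 0.

So the dual LP is:
  minimize  4y1 + 10y2 + 20y3 + 9y4
  subject to:
    y1 + 3y3 + y4 >= 2
    y2 + 2y3 + y4 >= 4
    y1, y2, y3, y4 >= 0

Solving the primal: x* = (0, 9).
  primal value c^T x* = 36.
Solving the dual: y* = (0, 0, 0, 4).
  dual value b^T y* = 36.
Strong duality: c^T x* = b^T y*. Confirmed.

36


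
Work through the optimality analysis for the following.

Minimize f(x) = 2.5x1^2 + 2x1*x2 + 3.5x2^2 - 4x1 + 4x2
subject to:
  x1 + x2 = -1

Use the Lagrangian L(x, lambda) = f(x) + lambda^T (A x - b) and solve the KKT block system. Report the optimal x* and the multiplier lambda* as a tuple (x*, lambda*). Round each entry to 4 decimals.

Form the Lagrangian:
  L(x, lambda) = (1/2) x^T Q x + c^T x + lambda^T (A x - b)
Stationarity (grad_x L = 0): Q x + c + A^T lambda = 0.
Primal feasibility: A x = b.

This gives the KKT block system:
  [ Q   A^T ] [ x     ]   [-c ]
  [ A    0  ] [ lambda ] = [ b ]

Solving the linear system:
  x*      = (0.375, -1.375)
  lambda* = (4.875)
  f(x*)   = -1.0625

x* = (0.375, -1.375), lambda* = (4.875)


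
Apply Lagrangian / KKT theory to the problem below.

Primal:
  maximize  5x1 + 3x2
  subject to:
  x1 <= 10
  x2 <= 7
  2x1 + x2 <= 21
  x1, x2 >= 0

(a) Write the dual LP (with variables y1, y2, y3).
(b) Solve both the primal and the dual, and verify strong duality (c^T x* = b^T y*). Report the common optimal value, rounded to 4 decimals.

The standard primal-dual pair for 'max c^T x s.t. A x <= b, x >= 0' is:
  Dual:  min b^T y  s.t.  A^T y >= c,  y >= 0.

So the dual LP is:
  minimize  10y1 + 7y2 + 21y3
  subject to:
    y1 + 2y3 >= 5
    y2 + y3 >= 3
    y1, y2, y3 >= 0

Solving the primal: x* = (7, 7).
  primal value c^T x* = 56.
Solving the dual: y* = (0, 0.5, 2.5).
  dual value b^T y* = 56.
Strong duality: c^T x* = b^T y*. Confirmed.

56


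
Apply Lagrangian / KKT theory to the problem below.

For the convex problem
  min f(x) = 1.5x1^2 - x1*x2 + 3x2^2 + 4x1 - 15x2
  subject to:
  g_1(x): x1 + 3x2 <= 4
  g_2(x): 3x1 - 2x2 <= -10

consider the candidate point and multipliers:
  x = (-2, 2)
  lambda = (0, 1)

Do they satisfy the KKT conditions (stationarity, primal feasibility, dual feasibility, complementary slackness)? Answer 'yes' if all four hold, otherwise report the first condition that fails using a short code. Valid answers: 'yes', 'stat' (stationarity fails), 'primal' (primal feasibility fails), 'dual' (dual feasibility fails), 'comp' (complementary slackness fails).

Gradient of f: grad f(x) = Q x + c = (-4, -1)
Constraint values g_i(x) = a_i^T x - b_i:
  g_1((-2, 2)) = 0
  g_2((-2, 2)) = 0
Stationarity residual: grad f(x) + sum_i lambda_i a_i = (-1, -3)
  -> stationarity FAILS
Primal feasibility (all g_i <= 0): OK
Dual feasibility (all lambda_i >= 0): OK
Complementary slackness (lambda_i * g_i(x) = 0 for all i): OK

Verdict: the first failing condition is stationarity -> stat.

stat


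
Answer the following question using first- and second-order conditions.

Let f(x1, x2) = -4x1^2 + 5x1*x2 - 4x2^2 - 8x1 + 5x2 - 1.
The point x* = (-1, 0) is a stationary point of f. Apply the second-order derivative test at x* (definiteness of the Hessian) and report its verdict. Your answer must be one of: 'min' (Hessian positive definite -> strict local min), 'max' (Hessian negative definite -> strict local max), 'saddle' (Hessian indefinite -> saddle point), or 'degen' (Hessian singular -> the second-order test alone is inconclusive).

Compute the Hessian H = grad^2 f:
  H = [[-8, 5], [5, -8]]
Verify stationarity: grad f(x*) = H x* + g = (0, 0).
Eigenvalues of H: -13, -3.
Both eigenvalues < 0, so H is negative definite -> x* is a strict local max.

max


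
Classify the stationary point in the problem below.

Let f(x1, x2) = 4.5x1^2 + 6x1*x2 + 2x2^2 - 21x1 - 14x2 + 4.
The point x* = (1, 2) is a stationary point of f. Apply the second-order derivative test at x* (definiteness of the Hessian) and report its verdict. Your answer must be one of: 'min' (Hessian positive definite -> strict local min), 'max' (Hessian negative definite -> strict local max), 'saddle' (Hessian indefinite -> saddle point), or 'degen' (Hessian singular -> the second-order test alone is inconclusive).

Compute the Hessian H = grad^2 f:
  H = [[9, 6], [6, 4]]
Verify stationarity: grad f(x*) = H x* + g = (0, 0).
Eigenvalues of H: 0, 13.
H has a zero eigenvalue (singular; positive semidefinite but not definite), so H is neither positive definite, negative definite, nor indefinite. The second-order test alone is inconclusive -> degen.
(Indeed, f is constant along the null direction of H through x*, so x* is not a strict local extremum.)

degen


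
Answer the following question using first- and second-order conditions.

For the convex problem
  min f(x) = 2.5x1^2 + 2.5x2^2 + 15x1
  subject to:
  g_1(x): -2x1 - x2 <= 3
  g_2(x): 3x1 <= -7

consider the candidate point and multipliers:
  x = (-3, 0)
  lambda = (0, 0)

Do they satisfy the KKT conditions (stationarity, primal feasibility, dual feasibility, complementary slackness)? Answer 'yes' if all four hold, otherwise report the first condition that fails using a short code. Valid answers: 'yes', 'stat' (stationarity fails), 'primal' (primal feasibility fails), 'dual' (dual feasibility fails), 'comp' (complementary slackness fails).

Gradient of f: grad f(x) = Q x + c = (0, 0)
Constraint values g_i(x) = a_i^T x - b_i:
  g_1((-3, 0)) = 3
  g_2((-3, 0)) = -2
Stationarity residual: grad f(x) + sum_i lambda_i a_i = (0, 0)
  -> stationarity OK
Primal feasibility (all g_i <= 0): FAILS
Dual feasibility (all lambda_i >= 0): OK
Complementary slackness (lambda_i * g_i(x) = 0 for all i): OK

Verdict: the first failing condition is primal_feasibility -> primal.

primal


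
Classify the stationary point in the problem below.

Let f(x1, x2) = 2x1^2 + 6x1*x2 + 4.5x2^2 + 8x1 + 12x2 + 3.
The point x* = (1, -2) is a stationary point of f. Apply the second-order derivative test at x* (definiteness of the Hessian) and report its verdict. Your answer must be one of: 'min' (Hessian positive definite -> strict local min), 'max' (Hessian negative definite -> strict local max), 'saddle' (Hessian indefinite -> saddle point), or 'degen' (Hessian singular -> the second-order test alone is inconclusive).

Compute the Hessian H = grad^2 f:
  H = [[4, 6], [6, 9]]
Verify stationarity: grad f(x*) = H x* + g = (0, 0).
Eigenvalues of H: 0, 13.
H has a zero eigenvalue (singular; positive semidefinite but not definite), so H is neither positive definite, negative definite, nor indefinite. The second-order test alone is inconclusive -> degen.
(Indeed, f is constant along the null direction of H through x*, so x* is not a strict local extremum.)

degen


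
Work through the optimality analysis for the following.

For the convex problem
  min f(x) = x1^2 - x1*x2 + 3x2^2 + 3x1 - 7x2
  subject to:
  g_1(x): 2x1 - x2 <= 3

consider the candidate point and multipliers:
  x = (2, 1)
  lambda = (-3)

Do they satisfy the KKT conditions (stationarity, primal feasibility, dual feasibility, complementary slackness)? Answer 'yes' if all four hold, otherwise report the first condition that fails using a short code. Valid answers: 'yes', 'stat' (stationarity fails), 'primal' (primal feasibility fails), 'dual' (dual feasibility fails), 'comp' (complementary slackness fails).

Gradient of f: grad f(x) = Q x + c = (6, -3)
Constraint values g_i(x) = a_i^T x - b_i:
  g_1((2, 1)) = 0
Stationarity residual: grad f(x) + sum_i lambda_i a_i = (0, 0)
  -> stationarity OK
Primal feasibility (all g_i <= 0): OK
Dual feasibility (all lambda_i >= 0): FAILS
Complementary slackness (lambda_i * g_i(x) = 0 for all i): OK

Verdict: the first failing condition is dual_feasibility -> dual.

dual


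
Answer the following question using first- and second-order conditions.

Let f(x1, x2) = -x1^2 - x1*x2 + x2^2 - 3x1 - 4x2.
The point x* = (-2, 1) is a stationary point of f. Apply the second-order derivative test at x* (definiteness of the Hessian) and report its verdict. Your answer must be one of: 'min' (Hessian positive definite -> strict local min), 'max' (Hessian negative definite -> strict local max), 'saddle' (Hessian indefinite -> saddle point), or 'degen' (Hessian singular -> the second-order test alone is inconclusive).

Compute the Hessian H = grad^2 f:
  H = [[-2, -1], [-1, 2]]
Verify stationarity: grad f(x*) = H x* + g = (0, 0).
Eigenvalues of H: -2.2361, 2.2361.
Eigenvalues have mixed signs, so H is indefinite -> x* is a saddle point.

saddle


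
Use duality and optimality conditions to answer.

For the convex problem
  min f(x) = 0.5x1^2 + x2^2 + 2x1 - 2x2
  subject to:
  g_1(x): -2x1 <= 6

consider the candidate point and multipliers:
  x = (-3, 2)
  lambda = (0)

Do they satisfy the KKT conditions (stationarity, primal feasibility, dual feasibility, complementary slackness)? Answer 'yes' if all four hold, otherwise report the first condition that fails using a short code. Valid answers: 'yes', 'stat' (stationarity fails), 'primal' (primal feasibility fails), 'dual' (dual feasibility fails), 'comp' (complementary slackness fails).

Gradient of f: grad f(x) = Q x + c = (-1, 2)
Constraint values g_i(x) = a_i^T x - b_i:
  g_1((-3, 2)) = 0
Stationarity residual: grad f(x) + sum_i lambda_i a_i = (-1, 2)
  -> stationarity FAILS
Primal feasibility (all g_i <= 0): OK
Dual feasibility (all lambda_i >= 0): OK
Complementary slackness (lambda_i * g_i(x) = 0 for all i): OK

Verdict: the first failing condition is stationarity -> stat.

stat


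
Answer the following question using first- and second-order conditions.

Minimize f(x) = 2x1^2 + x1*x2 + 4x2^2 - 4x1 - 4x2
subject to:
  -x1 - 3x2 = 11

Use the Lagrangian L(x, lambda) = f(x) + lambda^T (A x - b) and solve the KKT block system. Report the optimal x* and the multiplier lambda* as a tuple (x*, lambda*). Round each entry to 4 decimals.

Form the Lagrangian:
  L(x, lambda) = (1/2) x^T Q x + c^T x + lambda^T (A x - b)
Stationarity (grad_x L = 0): Q x + c + A^T lambda = 0.
Primal feasibility: A x = b.

This gives the KKT block system:
  [ Q   A^T ] [ x     ]   [-c ]
  [ A    0  ] [ lambda ] = [ b ]

Solving the linear system:
  x*      = (-0.8158, -3.3947)
  lambda* = (-10.6579)
  f(x*)   = 67.0395

x* = (-0.8158, -3.3947), lambda* = (-10.6579)


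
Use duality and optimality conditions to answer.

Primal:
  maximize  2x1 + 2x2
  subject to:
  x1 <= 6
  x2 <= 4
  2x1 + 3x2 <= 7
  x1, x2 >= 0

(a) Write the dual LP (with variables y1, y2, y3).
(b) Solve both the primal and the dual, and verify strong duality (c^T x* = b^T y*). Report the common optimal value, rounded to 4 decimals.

The standard primal-dual pair for 'max c^T x s.t. A x <= b, x >= 0' is:
  Dual:  min b^T y  s.t.  A^T y >= c,  y >= 0.

So the dual LP is:
  minimize  6y1 + 4y2 + 7y3
  subject to:
    y1 + 2y3 >= 2
    y2 + 3y3 >= 2
    y1, y2, y3 >= 0

Solving the primal: x* = (3.5, 0).
  primal value c^T x* = 7.
Solving the dual: y* = (0, 0, 1).
  dual value b^T y* = 7.
Strong duality: c^T x* = b^T y*. Confirmed.

7


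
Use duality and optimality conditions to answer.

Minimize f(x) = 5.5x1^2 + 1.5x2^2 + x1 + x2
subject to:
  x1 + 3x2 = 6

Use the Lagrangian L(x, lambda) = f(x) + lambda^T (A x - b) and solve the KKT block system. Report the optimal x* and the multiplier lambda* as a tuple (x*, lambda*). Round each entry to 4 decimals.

Form the Lagrangian:
  L(x, lambda) = (1/2) x^T Q x + c^T x + lambda^T (A x - b)
Stationarity (grad_x L = 0): Q x + c + A^T lambda = 0.
Primal feasibility: A x = b.

This gives the KKT block system:
  [ Q   A^T ] [ x     ]   [-c ]
  [ A    0  ] [ lambda ] = [ b ]

Solving the linear system:
  x*      = (0.1176, 1.9608)
  lambda* = (-2.2941)
  f(x*)   = 7.9216

x* = (0.1176, 1.9608), lambda* = (-2.2941)


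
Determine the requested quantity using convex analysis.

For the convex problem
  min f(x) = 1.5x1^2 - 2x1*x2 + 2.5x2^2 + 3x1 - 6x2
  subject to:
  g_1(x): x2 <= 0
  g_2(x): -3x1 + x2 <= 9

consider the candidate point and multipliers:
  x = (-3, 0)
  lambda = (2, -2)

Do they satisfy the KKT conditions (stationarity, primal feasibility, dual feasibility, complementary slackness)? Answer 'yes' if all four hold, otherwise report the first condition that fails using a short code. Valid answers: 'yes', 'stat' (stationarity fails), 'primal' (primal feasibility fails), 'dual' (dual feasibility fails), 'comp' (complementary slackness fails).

Gradient of f: grad f(x) = Q x + c = (-6, 0)
Constraint values g_i(x) = a_i^T x - b_i:
  g_1((-3, 0)) = 0
  g_2((-3, 0)) = 0
Stationarity residual: grad f(x) + sum_i lambda_i a_i = (0, 0)
  -> stationarity OK
Primal feasibility (all g_i <= 0): OK
Dual feasibility (all lambda_i >= 0): FAILS
Complementary slackness (lambda_i * g_i(x) = 0 for all i): OK

Verdict: the first failing condition is dual_feasibility -> dual.

dual


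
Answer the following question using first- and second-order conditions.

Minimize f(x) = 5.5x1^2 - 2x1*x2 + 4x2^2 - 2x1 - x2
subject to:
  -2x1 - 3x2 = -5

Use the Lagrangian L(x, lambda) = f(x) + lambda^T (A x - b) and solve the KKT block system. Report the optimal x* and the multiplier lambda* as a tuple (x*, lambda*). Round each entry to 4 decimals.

Form the Lagrangian:
  L(x, lambda) = (1/2) x^T Q x + c^T x + lambda^T (A x - b)
Stationarity (grad_x L = 0): Q x + c + A^T lambda = 0.
Primal feasibility: A x = b.

This gives the KKT block system:
  [ Q   A^T ] [ x     ]   [-c ]
  [ A    0  ] [ lambda ] = [ b ]

Solving the linear system:
  x*      = (0.7871, 1.1419)
  lambda* = (2.1871)
  f(x*)   = 4.1097

x* = (0.7871, 1.1419), lambda* = (2.1871)


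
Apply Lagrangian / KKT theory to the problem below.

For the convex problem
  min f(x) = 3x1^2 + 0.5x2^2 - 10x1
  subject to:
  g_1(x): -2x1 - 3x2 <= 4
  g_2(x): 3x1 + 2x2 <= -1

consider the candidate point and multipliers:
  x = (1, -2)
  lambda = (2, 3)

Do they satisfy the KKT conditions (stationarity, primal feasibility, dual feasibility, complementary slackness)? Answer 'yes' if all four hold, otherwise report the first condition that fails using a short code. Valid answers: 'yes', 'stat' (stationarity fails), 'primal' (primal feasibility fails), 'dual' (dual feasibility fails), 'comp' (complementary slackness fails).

Gradient of f: grad f(x) = Q x + c = (-4, -2)
Constraint values g_i(x) = a_i^T x - b_i:
  g_1((1, -2)) = 0
  g_2((1, -2)) = 0
Stationarity residual: grad f(x) + sum_i lambda_i a_i = (1, -2)
  -> stationarity FAILS
Primal feasibility (all g_i <= 0): OK
Dual feasibility (all lambda_i >= 0): OK
Complementary slackness (lambda_i * g_i(x) = 0 for all i): OK

Verdict: the first failing condition is stationarity -> stat.

stat


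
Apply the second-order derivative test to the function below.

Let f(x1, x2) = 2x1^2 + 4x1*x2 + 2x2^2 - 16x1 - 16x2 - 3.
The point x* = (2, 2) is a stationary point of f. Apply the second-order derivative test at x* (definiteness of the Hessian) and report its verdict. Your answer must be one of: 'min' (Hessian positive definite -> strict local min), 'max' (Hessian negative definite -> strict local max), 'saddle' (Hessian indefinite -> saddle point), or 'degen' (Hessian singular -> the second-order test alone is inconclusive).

Compute the Hessian H = grad^2 f:
  H = [[4, 4], [4, 4]]
Verify stationarity: grad f(x*) = H x* + g = (0, 0).
Eigenvalues of H: 0, 8.
H has a zero eigenvalue (singular; positive semidefinite but not definite), so H is neither positive definite, negative definite, nor indefinite. The second-order test alone is inconclusive -> degen.
(Indeed, f is constant along the null direction of H through x*, so x* is not a strict local extremum.)

degen


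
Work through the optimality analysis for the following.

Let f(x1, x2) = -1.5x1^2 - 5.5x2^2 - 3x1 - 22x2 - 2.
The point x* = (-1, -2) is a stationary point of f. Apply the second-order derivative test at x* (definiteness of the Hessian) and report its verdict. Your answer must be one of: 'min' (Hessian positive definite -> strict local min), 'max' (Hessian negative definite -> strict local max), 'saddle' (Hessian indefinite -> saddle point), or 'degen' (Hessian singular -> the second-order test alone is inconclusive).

Compute the Hessian H = grad^2 f:
  H = [[-3, 0], [0, -11]]
Verify stationarity: grad f(x*) = H x* + g = (0, 0).
Eigenvalues of H: -11, -3.
Both eigenvalues < 0, so H is negative definite -> x* is a strict local max.

max


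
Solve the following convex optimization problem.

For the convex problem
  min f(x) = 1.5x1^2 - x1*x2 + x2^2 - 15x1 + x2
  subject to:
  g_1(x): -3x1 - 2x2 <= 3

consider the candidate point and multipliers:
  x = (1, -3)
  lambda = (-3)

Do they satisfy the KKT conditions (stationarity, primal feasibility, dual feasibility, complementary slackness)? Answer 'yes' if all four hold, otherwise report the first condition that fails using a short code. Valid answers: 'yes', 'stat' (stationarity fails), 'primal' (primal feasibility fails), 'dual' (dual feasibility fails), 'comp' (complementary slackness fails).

Gradient of f: grad f(x) = Q x + c = (-9, -6)
Constraint values g_i(x) = a_i^T x - b_i:
  g_1((1, -3)) = 0
Stationarity residual: grad f(x) + sum_i lambda_i a_i = (0, 0)
  -> stationarity OK
Primal feasibility (all g_i <= 0): OK
Dual feasibility (all lambda_i >= 0): FAILS
Complementary slackness (lambda_i * g_i(x) = 0 for all i): OK

Verdict: the first failing condition is dual_feasibility -> dual.

dual


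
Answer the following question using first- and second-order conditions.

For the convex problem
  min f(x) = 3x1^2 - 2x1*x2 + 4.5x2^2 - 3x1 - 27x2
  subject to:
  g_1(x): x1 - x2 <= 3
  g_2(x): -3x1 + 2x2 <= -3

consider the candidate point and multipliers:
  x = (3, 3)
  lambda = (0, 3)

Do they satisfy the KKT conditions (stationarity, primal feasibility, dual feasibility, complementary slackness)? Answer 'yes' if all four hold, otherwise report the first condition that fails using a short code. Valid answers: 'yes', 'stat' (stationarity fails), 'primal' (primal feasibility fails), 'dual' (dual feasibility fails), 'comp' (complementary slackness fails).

Gradient of f: grad f(x) = Q x + c = (9, -6)
Constraint values g_i(x) = a_i^T x - b_i:
  g_1((3, 3)) = -3
  g_2((3, 3)) = 0
Stationarity residual: grad f(x) + sum_i lambda_i a_i = (0, 0)
  -> stationarity OK
Primal feasibility (all g_i <= 0): OK
Dual feasibility (all lambda_i >= 0): OK
Complementary slackness (lambda_i * g_i(x) = 0 for all i): OK

Verdict: yes, KKT holds.

yes


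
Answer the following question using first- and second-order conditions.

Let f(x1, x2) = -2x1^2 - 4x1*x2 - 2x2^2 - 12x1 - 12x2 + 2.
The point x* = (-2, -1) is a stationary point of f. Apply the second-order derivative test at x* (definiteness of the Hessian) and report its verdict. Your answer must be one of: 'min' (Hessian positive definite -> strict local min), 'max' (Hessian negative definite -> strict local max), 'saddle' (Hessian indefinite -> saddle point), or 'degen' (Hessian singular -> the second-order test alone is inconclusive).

Compute the Hessian H = grad^2 f:
  H = [[-4, -4], [-4, -4]]
Verify stationarity: grad f(x*) = H x* + g = (0, 0).
Eigenvalues of H: -8, 0.
H has a zero eigenvalue (singular; negative semidefinite but not definite), so H is neither positive definite, negative definite, nor indefinite. The second-order test alone is inconclusive -> degen.
(Indeed, f is constant along the null direction of H through x*, so x* is not a strict local extremum.)

degen


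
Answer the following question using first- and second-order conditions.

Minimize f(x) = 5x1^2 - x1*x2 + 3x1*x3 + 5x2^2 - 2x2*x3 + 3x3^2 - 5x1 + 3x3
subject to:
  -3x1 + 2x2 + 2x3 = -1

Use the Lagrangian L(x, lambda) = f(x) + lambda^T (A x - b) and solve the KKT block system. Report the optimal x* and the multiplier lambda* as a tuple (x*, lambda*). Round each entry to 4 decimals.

Form the Lagrangian:
  L(x, lambda) = (1/2) x^T Q x + c^T x + lambda^T (A x - b)
Stationarity (grad_x L = 0): Q x + c + A^T lambda = 0.
Primal feasibility: A x = b.

This gives the KKT block system:
  [ Q   A^T ] [ x     ]   [-c ]
  [ A    0  ] [ lambda ] = [ b ]

Solving the linear system:
  x*      = (0.2893, 0.1815, -0.2475)
  lambda* = (-1.0102)
  f(x*)   = -1.5996

x* = (0.2893, 0.1815, -0.2475), lambda* = (-1.0102)


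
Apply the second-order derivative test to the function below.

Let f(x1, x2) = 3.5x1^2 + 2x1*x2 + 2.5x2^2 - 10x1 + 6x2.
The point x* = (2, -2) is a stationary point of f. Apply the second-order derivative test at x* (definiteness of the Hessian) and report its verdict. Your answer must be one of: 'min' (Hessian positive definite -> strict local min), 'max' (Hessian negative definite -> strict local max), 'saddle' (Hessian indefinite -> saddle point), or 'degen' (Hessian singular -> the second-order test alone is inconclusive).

Compute the Hessian H = grad^2 f:
  H = [[7, 2], [2, 5]]
Verify stationarity: grad f(x*) = H x* + g = (0, 0).
Eigenvalues of H: 3.7639, 8.2361.
Both eigenvalues > 0, so H is positive definite -> x* is a strict local min.

min


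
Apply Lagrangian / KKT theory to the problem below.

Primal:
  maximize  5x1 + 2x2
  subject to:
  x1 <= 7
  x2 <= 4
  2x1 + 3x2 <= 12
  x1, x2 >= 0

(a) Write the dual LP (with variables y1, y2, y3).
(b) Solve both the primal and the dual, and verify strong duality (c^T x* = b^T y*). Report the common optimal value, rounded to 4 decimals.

The standard primal-dual pair for 'max c^T x s.t. A x <= b, x >= 0' is:
  Dual:  min b^T y  s.t.  A^T y >= c,  y >= 0.

So the dual LP is:
  minimize  7y1 + 4y2 + 12y3
  subject to:
    y1 + 2y3 >= 5
    y2 + 3y3 >= 2
    y1, y2, y3 >= 0

Solving the primal: x* = (6, 0).
  primal value c^T x* = 30.
Solving the dual: y* = (0, 0, 2.5).
  dual value b^T y* = 30.
Strong duality: c^T x* = b^T y*. Confirmed.

30


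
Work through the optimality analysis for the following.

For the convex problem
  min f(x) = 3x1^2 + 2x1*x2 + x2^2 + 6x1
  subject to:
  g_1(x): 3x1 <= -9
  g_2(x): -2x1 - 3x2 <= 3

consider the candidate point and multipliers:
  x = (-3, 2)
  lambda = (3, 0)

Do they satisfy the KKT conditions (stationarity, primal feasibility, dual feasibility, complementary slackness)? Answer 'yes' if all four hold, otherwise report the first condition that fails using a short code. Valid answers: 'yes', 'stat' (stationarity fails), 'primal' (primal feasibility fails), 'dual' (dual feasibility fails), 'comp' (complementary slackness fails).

Gradient of f: grad f(x) = Q x + c = (-8, -2)
Constraint values g_i(x) = a_i^T x - b_i:
  g_1((-3, 2)) = 0
  g_2((-3, 2)) = -3
Stationarity residual: grad f(x) + sum_i lambda_i a_i = (1, -2)
  -> stationarity FAILS
Primal feasibility (all g_i <= 0): OK
Dual feasibility (all lambda_i >= 0): OK
Complementary slackness (lambda_i * g_i(x) = 0 for all i): OK

Verdict: the first failing condition is stationarity -> stat.

stat


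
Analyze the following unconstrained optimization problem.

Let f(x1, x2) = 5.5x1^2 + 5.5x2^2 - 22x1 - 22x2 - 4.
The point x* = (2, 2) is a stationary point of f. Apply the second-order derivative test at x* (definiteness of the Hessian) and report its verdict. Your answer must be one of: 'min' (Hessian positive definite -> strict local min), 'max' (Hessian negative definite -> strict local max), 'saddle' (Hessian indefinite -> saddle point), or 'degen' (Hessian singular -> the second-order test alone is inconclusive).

Compute the Hessian H = grad^2 f:
  H = [[11, 0], [0, 11]]
Verify stationarity: grad f(x*) = H x* + g = (0, 0).
Eigenvalues of H: 11, 11.
Both eigenvalues > 0, so H is positive definite -> x* is a strict local min.

min


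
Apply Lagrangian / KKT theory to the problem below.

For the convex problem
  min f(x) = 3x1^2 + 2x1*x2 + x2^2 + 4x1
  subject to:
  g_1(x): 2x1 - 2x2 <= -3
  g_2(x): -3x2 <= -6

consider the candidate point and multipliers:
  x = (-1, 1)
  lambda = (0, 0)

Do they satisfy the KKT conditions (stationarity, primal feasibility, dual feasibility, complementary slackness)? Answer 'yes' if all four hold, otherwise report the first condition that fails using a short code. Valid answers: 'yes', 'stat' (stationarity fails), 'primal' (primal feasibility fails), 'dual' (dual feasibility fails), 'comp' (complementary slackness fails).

Gradient of f: grad f(x) = Q x + c = (0, 0)
Constraint values g_i(x) = a_i^T x - b_i:
  g_1((-1, 1)) = -1
  g_2((-1, 1)) = 3
Stationarity residual: grad f(x) + sum_i lambda_i a_i = (0, 0)
  -> stationarity OK
Primal feasibility (all g_i <= 0): FAILS
Dual feasibility (all lambda_i >= 0): OK
Complementary slackness (lambda_i * g_i(x) = 0 for all i): OK

Verdict: the first failing condition is primal_feasibility -> primal.

primal


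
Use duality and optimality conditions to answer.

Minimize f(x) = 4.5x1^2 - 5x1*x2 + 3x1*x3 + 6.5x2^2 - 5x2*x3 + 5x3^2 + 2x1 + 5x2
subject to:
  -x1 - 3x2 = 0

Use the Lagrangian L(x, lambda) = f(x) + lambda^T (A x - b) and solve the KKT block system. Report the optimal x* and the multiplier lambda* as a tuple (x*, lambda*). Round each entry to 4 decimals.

Form the Lagrangian:
  L(x, lambda) = (1/2) x^T Q x + c^T x + lambda^T (A x - b)
Stationarity (grad_x L = 0): Q x + c + A^T lambda = 0.
Primal feasibility: A x = b.

This gives the KKT block system:
  [ Q   A^T ] [ x     ]   [-c ]
  [ A    0  ] [ lambda ] = [ b ]

Solving the linear system:
  x*      = (-0.0287, 0.0096, 0.0134)
  lambda* = (1.7337)
  f(x*)   = -0.0048

x* = (-0.0287, 0.0096, 0.0134), lambda* = (1.7337)


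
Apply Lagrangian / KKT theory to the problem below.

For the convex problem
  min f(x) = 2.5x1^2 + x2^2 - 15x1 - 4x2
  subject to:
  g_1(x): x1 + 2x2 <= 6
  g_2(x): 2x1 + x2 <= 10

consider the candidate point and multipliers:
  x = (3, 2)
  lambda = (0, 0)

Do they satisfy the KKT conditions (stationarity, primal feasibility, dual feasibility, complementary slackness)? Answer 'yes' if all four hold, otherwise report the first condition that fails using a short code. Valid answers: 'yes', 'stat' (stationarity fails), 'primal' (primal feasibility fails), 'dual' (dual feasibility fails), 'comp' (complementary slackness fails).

Gradient of f: grad f(x) = Q x + c = (0, 0)
Constraint values g_i(x) = a_i^T x - b_i:
  g_1((3, 2)) = 1
  g_2((3, 2)) = -2
Stationarity residual: grad f(x) + sum_i lambda_i a_i = (0, 0)
  -> stationarity OK
Primal feasibility (all g_i <= 0): FAILS
Dual feasibility (all lambda_i >= 0): OK
Complementary slackness (lambda_i * g_i(x) = 0 for all i): OK

Verdict: the first failing condition is primal_feasibility -> primal.

primal
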